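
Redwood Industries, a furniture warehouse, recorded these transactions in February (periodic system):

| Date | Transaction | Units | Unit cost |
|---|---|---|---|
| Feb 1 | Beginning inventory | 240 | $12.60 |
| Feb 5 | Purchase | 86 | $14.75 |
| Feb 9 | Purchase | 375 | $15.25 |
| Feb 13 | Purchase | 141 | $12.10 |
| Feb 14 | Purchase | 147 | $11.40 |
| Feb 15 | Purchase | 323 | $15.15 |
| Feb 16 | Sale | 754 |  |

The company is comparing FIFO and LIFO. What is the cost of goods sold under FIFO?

FIFO COGS: 240 @ $12.60 + 86 @ $14.75 + 375 @ $15.25 + 53 @ $12.10 = $10,652.55
LIFO COGS: 323 @ $15.15 + 147 @ $11.40 + 141 @ $12.10 + 143 @ $15.25 = $10,456.10

COGS = $10,652.55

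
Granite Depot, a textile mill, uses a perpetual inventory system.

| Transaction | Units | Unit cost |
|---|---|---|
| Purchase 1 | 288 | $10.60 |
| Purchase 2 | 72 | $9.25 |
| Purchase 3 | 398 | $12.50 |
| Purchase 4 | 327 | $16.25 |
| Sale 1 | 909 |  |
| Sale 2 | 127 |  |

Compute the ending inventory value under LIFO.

Sale 1 (909) [LIFO — newest first]: 327 @ $16.25 + 398 @ $12.50 + 72 @ $9.25 + 112 @ $10.60 = $12,141.95
Sale 2 (127) [LIFO — newest first]: 127 @ $10.60 = $1,346.20
Total COGS = $12,141.95 + $1,346.20 = $13,488.15
Ending inventory: 49 @ $10.60 = $519.40

Ending inventory = $519.40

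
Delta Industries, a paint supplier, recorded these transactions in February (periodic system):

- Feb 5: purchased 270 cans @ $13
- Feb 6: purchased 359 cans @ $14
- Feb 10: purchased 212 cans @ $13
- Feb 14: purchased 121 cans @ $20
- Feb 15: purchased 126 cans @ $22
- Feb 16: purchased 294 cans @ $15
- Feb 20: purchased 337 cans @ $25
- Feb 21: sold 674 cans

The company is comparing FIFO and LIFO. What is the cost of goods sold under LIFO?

FIFO COGS: 270 @ $13 + 359 @ $14 + 45 @ $13 = $9,121
LIFO COGS: 337 @ $25 + 294 @ $15 + 43 @ $22 = $13,781

COGS = $13,781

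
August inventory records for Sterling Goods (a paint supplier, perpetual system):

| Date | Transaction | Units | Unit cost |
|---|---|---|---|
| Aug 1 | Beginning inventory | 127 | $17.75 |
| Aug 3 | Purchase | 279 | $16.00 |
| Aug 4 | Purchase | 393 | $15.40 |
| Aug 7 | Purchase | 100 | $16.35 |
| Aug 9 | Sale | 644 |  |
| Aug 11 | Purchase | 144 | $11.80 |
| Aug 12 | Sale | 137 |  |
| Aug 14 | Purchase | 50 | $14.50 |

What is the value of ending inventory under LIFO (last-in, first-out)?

Ending inventory = $5,109.85

Aug 9, 644 sold [LIFO — newest first]: 100 @ $16.35 + 393 @ $15.40 + 151 @ $16.00 = $10,103.20
Aug 12, 137 sold [LIFO — newest first]: 137 @ $11.80 = $1,616.60
Total COGS = $10,103.20 + $1,616.60 = $11,719.80
Ending inventory: 127 @ $17.75 + 128 @ $16.00 + 7 @ $11.80 + 50 @ $14.50 = $5,109.85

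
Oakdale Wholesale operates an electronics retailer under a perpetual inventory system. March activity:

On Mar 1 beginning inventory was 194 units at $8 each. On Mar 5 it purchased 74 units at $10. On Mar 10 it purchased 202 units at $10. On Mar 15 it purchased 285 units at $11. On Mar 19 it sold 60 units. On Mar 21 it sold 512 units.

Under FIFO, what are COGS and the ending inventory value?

COGS = $5,434; ending inventory = $2,013

Mar 19, 60 sold [FIFO — oldest first]: 60 @ $8 = $480
Mar 21, 512 sold [FIFO — oldest first]: 134 @ $8 + 74 @ $10 + 202 @ $10 + 102 @ $11 = $4,954
Total COGS = $480 + $4,954 = $5,434
Ending inventory: 183 @ $11 = $2,013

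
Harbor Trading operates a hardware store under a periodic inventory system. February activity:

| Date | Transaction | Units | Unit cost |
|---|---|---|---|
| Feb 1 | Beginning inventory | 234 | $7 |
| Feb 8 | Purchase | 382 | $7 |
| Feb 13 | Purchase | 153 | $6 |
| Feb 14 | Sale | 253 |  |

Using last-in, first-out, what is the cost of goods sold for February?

Feb 14, 253 sold [LIFO — newest first]: 153 @ $6 + 100 @ $7 = $1,618
Ending inventory: 234 @ $7 + 282 @ $7 = $3,612

COGS = $1,618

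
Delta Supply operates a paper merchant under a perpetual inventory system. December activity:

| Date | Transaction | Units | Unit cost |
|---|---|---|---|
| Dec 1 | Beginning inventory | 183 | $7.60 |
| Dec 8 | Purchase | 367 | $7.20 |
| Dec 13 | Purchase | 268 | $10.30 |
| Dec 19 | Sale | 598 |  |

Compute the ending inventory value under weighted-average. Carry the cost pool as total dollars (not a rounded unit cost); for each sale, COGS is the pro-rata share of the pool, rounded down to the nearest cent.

After Dec 1: 183 on hand, pool $1,390.80 (≈ $7.6000 each)
After Dec 8: 550 on hand, pool $4,033.20 (≈ $7.3331 each)
After Dec 13: 818 on hand, pool $6,793.60 (≈ $8.3051 each)
Dec 19, sell 598: 598/818 × $6,793.60 → $4,966.47
Ending inventory (cost pool remaining) = $1,827.13
Check: goods available $6,793.60 = COGS $4,966.47 + ending $1,827.13

Ending inventory = $1,827.13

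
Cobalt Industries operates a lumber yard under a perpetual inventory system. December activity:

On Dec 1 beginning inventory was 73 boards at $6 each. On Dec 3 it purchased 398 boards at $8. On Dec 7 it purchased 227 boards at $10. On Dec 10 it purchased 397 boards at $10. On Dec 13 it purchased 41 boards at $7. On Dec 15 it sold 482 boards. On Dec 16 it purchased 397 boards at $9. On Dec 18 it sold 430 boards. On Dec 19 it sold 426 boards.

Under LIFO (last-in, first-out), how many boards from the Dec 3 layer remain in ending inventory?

Dec 15, 482 sold [LIFO — newest first]: 41 @ $7 + 397 @ $10 + 44 @ $10 = $4,697
Dec 18, 430 sold [LIFO — newest first]: 397 @ $9 + 33 @ $10 = $3,903
Dec 19, 426 sold [LIFO — newest first]: 150 @ $10 + 276 @ $8 = $3,708
Total COGS = $4,697 + $3,903 + $3,708 = $12,308
Ending inventory: 73 @ $6 + 122 @ $8 = $1,414

122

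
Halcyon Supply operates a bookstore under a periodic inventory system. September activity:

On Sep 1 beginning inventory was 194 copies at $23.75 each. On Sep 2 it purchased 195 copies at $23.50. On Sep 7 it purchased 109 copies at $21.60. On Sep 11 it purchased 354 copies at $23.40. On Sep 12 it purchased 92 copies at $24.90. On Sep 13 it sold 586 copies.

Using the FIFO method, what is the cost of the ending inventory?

Sep 13, 586 sold [FIFO — oldest first]: 194 @ $23.75 + 195 @ $23.50 + 109 @ $21.60 + 88 @ $23.40 = $13,603.60
Ending inventory: 266 @ $23.40 + 92 @ $24.90 = $8,515.20

Ending inventory = $8,515.20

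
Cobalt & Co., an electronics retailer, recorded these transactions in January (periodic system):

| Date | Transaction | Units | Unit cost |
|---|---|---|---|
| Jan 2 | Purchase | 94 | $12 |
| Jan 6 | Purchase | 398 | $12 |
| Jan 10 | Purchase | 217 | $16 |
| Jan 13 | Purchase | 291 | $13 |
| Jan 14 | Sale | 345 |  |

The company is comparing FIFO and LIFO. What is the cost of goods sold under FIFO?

COGS = $4,140

FIFO COGS: 94 @ $12 + 251 @ $12 = $4,140
LIFO COGS: 291 @ $13 + 54 @ $16 = $4,647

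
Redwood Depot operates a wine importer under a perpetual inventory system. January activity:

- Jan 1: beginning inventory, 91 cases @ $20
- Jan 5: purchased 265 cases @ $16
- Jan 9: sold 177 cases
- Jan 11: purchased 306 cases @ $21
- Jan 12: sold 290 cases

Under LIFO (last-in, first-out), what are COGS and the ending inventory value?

COGS = $8,922; ending inventory = $3,564

Jan 9, 177 sold [LIFO — newest first]: 177 @ $16 = $2,832
Jan 12, 290 sold [LIFO — newest first]: 290 @ $21 = $6,090
Total COGS = $2,832 + $6,090 = $8,922
Ending inventory: 91 @ $20 + 88 @ $16 + 16 @ $21 = $3,564
Check: goods available $12,486 = COGS $8,922 + ending $3,564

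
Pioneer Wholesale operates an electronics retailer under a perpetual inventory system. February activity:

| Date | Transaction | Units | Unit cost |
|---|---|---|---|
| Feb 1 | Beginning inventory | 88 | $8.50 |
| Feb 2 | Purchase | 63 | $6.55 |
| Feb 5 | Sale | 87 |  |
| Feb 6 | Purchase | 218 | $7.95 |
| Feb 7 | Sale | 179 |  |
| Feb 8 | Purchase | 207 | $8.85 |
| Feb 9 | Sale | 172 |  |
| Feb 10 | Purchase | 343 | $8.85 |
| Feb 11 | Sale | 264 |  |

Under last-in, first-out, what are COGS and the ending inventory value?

COGS = $5,898.30; ending inventory = $1,862.95

Feb 5, 87 sold [LIFO — newest first]: 63 @ $6.55 + 24 @ $8.50 = $616.65
Feb 7, 179 sold [LIFO — newest first]: 179 @ $7.95 = $1,423.05
Feb 9, 172 sold [LIFO — newest first]: 172 @ $8.85 = $1,522.20
Feb 11, 264 sold [LIFO — newest first]: 264 @ $8.85 = $2,336.40
Total COGS = $616.65 + $1,423.05 + $1,522.20 + $2,336.40 = $5,898.30
Ending inventory: 64 @ $8.50 + 39 @ $7.95 + 35 @ $8.85 + 79 @ $8.85 = $1,862.95
Check: goods available $7,761.25 = COGS $5,898.30 + ending $1,862.95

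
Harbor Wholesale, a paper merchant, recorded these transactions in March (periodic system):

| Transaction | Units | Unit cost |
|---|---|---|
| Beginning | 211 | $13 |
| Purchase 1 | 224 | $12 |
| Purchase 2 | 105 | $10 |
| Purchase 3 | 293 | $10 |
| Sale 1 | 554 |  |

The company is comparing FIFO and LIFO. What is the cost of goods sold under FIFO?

COGS = $6,621

FIFO COGS: 211 @ $13 + 224 @ $12 + 105 @ $10 + 14 @ $10 = $6,621
LIFO COGS: 293 @ $10 + 105 @ $10 + 156 @ $12 = $5,852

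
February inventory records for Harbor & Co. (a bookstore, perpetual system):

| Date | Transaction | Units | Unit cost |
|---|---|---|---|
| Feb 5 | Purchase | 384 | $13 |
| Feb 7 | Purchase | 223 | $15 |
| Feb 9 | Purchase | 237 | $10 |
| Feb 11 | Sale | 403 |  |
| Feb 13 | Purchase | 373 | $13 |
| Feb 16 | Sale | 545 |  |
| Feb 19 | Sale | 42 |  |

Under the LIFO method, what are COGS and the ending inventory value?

Feb 11, 403 sold [LIFO — newest first]: 237 @ $10 + 166 @ $15 = $4,860
Feb 16, 545 sold [LIFO — newest first]: 373 @ $13 + 57 @ $15 + 115 @ $13 = $7,199
Feb 19, 42 sold [LIFO — newest first]: 42 @ $13 = $546
Total COGS = $4,860 + $7,199 + $546 = $12,605
Ending inventory: 227 @ $13 = $2,951
Check: goods available $15,556 = COGS $12,605 + ending $2,951

COGS = $12,605; ending inventory = $2,951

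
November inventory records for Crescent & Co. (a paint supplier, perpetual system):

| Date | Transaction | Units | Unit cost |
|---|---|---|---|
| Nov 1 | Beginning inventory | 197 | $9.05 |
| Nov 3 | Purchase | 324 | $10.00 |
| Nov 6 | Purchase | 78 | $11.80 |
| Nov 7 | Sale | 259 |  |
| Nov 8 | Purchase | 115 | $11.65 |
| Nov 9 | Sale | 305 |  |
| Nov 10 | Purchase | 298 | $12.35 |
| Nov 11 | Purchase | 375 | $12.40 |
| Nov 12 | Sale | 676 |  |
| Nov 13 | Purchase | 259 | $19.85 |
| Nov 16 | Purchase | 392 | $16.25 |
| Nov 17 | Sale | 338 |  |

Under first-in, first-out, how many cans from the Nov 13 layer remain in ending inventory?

68

Nov 7, 259 sold [FIFO — oldest first]: 197 @ $9.05 + 62 @ $10.00 = $2,402.85
Nov 9, 305 sold [FIFO — oldest first]: 262 @ $10.00 + 43 @ $11.80 = $3,127.40
Nov 12, 676 sold [FIFO — oldest first]: 35 @ $11.80 + 115 @ $11.65 + 298 @ $12.35 + 228 @ $12.40 = $8,260.25
Nov 17, 338 sold [FIFO — oldest first]: 147 @ $12.40 + 191 @ $19.85 = $5,614.15
Total COGS = $2,402.85 + $3,127.40 + $8,260.25 + $5,614.15 = $19,404.65
Ending inventory: 68 @ $19.85 + 392 @ $16.25 = $7,719.80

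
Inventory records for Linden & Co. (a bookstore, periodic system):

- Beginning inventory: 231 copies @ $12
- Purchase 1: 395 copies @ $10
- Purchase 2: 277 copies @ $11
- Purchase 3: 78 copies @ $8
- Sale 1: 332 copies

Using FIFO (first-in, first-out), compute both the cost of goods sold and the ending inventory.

COGS = $3,782; ending inventory = $6,611

Sale 1 (332) [FIFO — oldest first]: 231 @ $12 + 101 @ $10 = $3,782
Ending inventory: 294 @ $10 + 277 @ $11 + 78 @ $8 = $6,611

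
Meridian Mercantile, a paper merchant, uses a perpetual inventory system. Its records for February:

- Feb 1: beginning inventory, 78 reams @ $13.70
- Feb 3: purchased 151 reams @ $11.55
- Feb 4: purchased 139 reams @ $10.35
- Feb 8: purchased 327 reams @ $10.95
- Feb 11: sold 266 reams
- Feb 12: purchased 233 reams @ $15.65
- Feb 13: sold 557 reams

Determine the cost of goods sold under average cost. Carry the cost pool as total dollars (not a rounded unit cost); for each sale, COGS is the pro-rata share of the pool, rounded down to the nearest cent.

COGS = $10,133.25

After Feb 1: 78 on hand, pool $1,068.60 (≈ $13.7000 each)
After Feb 3: 229 on hand, pool $2,812.65 (≈ $12.2823 each)
After Feb 4: 368 on hand, pool $4,251.30 (≈ $11.5524 each)
After Feb 8: 695 on hand, pool $7,831.95 (≈ $11.2690 each)
Feb 11, sell 266: 266/695 × $7,831.95 → $2,997.55
After Feb 12: 662 on hand, pool $8,480.85 (≈ $12.8110 each)
Feb 13, sell 557: 557/662 × $8,480.85 → $7,135.70
Total COGS = $2,997.55 + $7,135.70 = $10,133.25
Ending inventory (cost pool remaining) = $1,345.15
Check: goods available $11,478.40 = COGS $10,133.25 + ending $1,345.15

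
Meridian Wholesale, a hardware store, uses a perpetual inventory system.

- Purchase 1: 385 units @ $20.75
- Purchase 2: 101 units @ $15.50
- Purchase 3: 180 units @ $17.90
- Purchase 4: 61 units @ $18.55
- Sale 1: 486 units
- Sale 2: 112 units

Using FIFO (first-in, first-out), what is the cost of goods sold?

COGS = $11,559.05

Sale 1 (486) [FIFO — oldest first]: 385 @ $20.75 + 101 @ $15.50 = $9,554.25
Sale 2 (112) [FIFO — oldest first]: 112 @ $17.90 = $2,004.80
Total COGS = $9,554.25 + $2,004.80 = $11,559.05
Ending inventory: 68 @ $17.90 + 61 @ $18.55 = $2,348.75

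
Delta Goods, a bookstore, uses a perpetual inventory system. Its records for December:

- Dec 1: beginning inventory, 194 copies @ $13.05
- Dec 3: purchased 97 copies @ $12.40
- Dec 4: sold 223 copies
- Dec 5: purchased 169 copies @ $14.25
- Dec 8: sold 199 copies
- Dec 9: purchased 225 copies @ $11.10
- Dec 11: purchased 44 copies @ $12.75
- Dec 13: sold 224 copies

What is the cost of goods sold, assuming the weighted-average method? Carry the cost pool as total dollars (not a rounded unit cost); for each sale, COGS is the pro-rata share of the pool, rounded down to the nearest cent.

COGS = $8,232.13

After Dec 1: 194 on hand, pool $2,531.70 (≈ $13.0500 each)
After Dec 3: 291 on hand, pool $3,734.50 (≈ $12.8333 each)
Dec 4, sell 223: 223/291 × $3,734.50 → $2,861.83
After Dec 5: 237 on hand, pool $3,280.92 (≈ $13.8435 each)
Dec 8, sell 199: 199/237 × $3,280.92 → $2,754.86
After Dec 9: 263 on hand, pool $3,023.56 (≈ $11.4964 each)
After Dec 11: 307 on hand, pool $3,584.56 (≈ $11.6761 each)
Dec 13, sell 224: 224/307 × $3,584.56 → $2,615.44
Total COGS = $2,861.83 + $2,754.86 + $2,615.44 = $8,232.13
Ending inventory (cost pool remaining) = $969.12
Check: goods available $9,201.25 = COGS $8,232.13 + ending $969.12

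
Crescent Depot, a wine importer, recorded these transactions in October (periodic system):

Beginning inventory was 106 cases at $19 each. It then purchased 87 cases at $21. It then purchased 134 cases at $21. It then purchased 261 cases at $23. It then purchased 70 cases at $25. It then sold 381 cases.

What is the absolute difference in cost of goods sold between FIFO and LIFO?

$906

FIFO COGS: 106 @ $19 + 87 @ $21 + 134 @ $21 + 54 @ $23 = $7,897
LIFO COGS: 70 @ $25 + 261 @ $23 + 50 @ $21 = $8,803
Difference = |$7,897 − $8,803| = $906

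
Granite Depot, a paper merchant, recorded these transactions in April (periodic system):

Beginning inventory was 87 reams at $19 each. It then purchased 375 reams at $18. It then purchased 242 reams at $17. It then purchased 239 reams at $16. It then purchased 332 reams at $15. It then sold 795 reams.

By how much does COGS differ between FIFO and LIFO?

FIFO COGS: 87 @ $19 + 375 @ $18 + 242 @ $17 + 91 @ $16 = $13,973
LIFO COGS: 332 @ $15 + 239 @ $16 + 224 @ $17 = $12,612
Difference = |$13,973 − $12,612| = $1,361

$1,361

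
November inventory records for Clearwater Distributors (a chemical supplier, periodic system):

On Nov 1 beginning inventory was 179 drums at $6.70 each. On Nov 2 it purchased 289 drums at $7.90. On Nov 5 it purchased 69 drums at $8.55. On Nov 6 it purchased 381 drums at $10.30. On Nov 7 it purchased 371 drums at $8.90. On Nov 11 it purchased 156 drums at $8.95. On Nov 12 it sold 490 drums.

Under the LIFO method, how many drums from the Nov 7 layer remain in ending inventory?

37

Nov 12, 490 sold [LIFO — newest first]: 156 @ $8.95 + 334 @ $8.90 = $4,368.80
Ending inventory: 179 @ $6.70 + 289 @ $7.90 + 69 @ $8.55 + 381 @ $10.30 + 37 @ $8.90 = $8,325.95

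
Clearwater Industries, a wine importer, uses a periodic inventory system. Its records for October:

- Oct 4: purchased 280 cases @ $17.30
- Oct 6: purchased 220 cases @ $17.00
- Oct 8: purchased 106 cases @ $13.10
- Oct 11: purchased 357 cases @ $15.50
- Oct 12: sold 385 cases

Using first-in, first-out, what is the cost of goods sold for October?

COGS = $6,629.00

Oct 12, 385 sold [FIFO — oldest first]: 280 @ $17.30 + 105 @ $17.00 = $6,629.00
Ending inventory: 115 @ $17.00 + 106 @ $13.10 + 357 @ $15.50 = $8,877.10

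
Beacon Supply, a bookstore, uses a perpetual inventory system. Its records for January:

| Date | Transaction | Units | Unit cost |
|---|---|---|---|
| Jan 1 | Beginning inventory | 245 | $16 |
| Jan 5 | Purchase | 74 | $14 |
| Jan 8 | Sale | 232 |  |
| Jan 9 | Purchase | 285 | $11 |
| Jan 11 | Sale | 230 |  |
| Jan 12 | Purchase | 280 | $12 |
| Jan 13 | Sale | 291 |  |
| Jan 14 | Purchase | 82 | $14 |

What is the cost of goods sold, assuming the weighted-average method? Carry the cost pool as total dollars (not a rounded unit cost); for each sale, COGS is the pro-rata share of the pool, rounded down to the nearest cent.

COGS = $9,876.31

After Jan 1: 245 on hand, pool $3,920.00 (≈ $16.0000 each)
After Jan 5: 319 on hand, pool $4,956.00 (≈ $15.5361 each)
Jan 8, sell 232: 232/319 × $4,956.00 → $3,604.36
After Jan 9: 372 on hand, pool $4,486.64 (≈ $12.0609 each)
Jan 11, sell 230: 230/372 × $4,486.64 → $2,773.99
After Jan 12: 422 on hand, pool $5,072.65 (≈ $12.0205 each)
Jan 13, sell 291: 291/422 × $5,072.65 → $3,497.96
After Jan 14: 213 on hand, pool $2,722.69 (≈ $12.7826 each)
Total COGS = $3,604.36 + $2,773.99 + $3,497.96 = $9,876.31
Ending inventory (cost pool remaining) = $2,722.69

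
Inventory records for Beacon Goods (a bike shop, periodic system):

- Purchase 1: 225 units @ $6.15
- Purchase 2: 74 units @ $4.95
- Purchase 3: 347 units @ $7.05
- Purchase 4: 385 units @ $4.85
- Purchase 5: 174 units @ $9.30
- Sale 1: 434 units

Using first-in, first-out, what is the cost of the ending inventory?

Ending inventory = $4,980.05

Sale 1 (434) [FIFO — oldest first]: 225 @ $6.15 + 74 @ $4.95 + 135 @ $7.05 = $2,701.80
Ending inventory: 212 @ $7.05 + 385 @ $4.85 + 174 @ $9.30 = $4,980.05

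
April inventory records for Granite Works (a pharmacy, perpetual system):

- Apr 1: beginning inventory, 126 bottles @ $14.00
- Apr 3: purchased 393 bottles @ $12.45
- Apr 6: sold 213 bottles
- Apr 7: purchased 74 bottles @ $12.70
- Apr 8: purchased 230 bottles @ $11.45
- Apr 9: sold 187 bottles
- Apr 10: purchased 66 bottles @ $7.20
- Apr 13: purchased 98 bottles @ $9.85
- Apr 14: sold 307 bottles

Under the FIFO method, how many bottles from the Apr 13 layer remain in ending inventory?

98

Apr 6, 213 sold [FIFO — oldest first]: 126 @ $14.00 + 87 @ $12.45 = $2,847.15
Apr 9, 187 sold [FIFO — oldest first]: 187 @ $12.45 = $2,328.15
Apr 14, 307 sold [FIFO — oldest first]: 119 @ $12.45 + 74 @ $12.70 + 114 @ $11.45 = $3,726.65
Total COGS = $2,847.15 + $2,328.15 + $3,726.65 = $8,901.95
Ending inventory: 116 @ $11.45 + 66 @ $7.20 + 98 @ $9.85 = $2,768.70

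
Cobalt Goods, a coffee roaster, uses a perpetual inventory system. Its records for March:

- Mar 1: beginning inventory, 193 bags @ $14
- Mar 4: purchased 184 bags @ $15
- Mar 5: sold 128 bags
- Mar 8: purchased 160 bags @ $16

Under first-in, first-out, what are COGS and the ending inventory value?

Mar 5, 128 sold [FIFO — oldest first]: 128 @ $14 = $1,792
Ending inventory: 65 @ $14 + 184 @ $15 + 160 @ $16 = $6,230

COGS = $1,792; ending inventory = $6,230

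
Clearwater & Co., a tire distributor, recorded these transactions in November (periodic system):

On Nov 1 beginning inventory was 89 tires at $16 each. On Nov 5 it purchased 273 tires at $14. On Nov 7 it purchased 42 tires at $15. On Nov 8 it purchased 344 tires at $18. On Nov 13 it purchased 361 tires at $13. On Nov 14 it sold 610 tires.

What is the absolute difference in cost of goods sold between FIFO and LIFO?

$409

FIFO COGS: 89 @ $16 + 273 @ $14 + 42 @ $15 + 206 @ $18 = $9,584
LIFO COGS: 361 @ $13 + 249 @ $18 = $9,175
Difference = |$9,584 − $9,175| = $409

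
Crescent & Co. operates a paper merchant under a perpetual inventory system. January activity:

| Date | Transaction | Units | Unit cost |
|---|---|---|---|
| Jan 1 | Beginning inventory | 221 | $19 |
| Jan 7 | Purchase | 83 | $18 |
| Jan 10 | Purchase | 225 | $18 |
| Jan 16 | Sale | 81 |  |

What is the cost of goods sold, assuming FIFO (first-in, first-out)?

COGS = $1,539

Jan 16, 81 sold [FIFO — oldest first]: 81 @ $19 = $1,539
Ending inventory: 140 @ $19 + 83 @ $18 + 225 @ $18 = $8,204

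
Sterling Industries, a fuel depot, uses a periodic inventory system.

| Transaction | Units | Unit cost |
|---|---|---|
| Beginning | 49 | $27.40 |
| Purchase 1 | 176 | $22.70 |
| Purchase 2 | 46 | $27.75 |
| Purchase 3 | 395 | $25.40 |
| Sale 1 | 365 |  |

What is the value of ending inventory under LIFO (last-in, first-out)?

Ending inventory = $7,376.30

Sale 1 (365) [LIFO — newest first]: 365 @ $25.40 = $9,271.00
Ending inventory: 49 @ $27.40 + 176 @ $22.70 + 46 @ $27.75 + 30 @ $25.40 = $7,376.30
Check: goods available $16,647.30 = COGS $9,271.00 + ending $7,376.30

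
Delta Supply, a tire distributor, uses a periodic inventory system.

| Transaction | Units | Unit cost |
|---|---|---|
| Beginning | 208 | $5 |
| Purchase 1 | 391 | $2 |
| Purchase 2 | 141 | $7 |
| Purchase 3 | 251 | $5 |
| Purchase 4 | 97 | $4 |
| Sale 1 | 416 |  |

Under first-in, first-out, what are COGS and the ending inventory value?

COGS = $1,456; ending inventory = $2,996

Sale 1 (416) [FIFO — oldest first]: 208 @ $5 + 208 @ $2 = $1,456
Ending inventory: 183 @ $2 + 141 @ $7 + 251 @ $5 + 97 @ $4 = $2,996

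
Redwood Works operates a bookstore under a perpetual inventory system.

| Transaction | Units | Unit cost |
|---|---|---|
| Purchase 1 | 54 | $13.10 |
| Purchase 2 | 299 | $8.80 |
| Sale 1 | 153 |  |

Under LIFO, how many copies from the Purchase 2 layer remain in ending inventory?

146

Sale 1 (153) [LIFO — newest first]: 153 @ $8.80 = $1,346.40
Ending inventory: 54 @ $13.10 + 146 @ $8.80 = $1,992.20
Check: goods available $3,338.60 = COGS $1,346.40 + ending $1,992.20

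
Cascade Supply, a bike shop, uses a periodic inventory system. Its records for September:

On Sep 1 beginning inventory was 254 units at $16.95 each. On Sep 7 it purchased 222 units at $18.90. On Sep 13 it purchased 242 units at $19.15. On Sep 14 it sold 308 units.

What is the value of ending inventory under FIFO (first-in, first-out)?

Sep 14, 308 sold [FIFO — oldest first]: 254 @ $16.95 + 54 @ $18.90 = $5,325.90
Ending inventory: 168 @ $18.90 + 242 @ $19.15 = $7,809.50
Check: goods available $13,135.40 = COGS $5,325.90 + ending $7,809.50

Ending inventory = $7,809.50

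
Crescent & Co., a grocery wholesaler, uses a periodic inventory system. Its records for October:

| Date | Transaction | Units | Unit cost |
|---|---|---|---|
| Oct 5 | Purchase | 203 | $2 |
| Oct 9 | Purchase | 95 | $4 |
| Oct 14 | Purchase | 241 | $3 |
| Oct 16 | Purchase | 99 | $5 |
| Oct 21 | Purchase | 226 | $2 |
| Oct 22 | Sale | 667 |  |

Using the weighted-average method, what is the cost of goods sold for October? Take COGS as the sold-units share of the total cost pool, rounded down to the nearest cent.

COGS = $1,896.00

Oct 22, sell 667: 667/864 × $2,456.00 → $1,896.00
Ending inventory (cost pool remaining) = $560.00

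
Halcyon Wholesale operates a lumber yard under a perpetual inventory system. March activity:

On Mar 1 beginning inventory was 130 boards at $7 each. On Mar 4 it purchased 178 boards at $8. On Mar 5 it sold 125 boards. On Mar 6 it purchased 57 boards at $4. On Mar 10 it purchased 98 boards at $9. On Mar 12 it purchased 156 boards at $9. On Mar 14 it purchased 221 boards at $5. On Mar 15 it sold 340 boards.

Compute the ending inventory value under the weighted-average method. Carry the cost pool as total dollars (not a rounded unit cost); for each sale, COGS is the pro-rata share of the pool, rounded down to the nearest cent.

After Mar 1: 130 on hand, pool $910.00 (≈ $7.0000 each)
After Mar 4: 308 on hand, pool $2,334.00 (≈ $7.5779 each)
Mar 5, sell 125: 125/308 × $2,334.00 → $947.24
After Mar 6: 240 on hand, pool $1,614.76 (≈ $6.7282 each)
After Mar 10: 338 on hand, pool $2,496.76 (≈ $7.3869 each)
After Mar 12: 494 on hand, pool $3,900.76 (≈ $7.8963 each)
After Mar 14: 715 on hand, pool $5,005.76 (≈ $7.0011 each)
Mar 15, sell 340: 340/715 × $5,005.76 → $2,380.36
Total COGS = $947.24 + $2,380.36 = $3,327.60
Ending inventory (cost pool remaining) = $2,625.40
Check: goods available $5,953.00 = COGS $3,327.60 + ending $2,625.40

Ending inventory = $2,625.40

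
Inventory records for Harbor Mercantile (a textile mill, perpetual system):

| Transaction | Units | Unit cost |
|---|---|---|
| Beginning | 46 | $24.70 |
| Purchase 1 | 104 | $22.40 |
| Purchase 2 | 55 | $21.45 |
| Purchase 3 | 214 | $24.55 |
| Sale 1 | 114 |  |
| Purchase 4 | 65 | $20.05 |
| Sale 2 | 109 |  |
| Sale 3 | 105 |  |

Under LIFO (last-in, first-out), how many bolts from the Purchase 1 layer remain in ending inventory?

104

Sale 1 (114) [LIFO — newest first]: 114 @ $24.55 = $2,798.70
Sale 2 (109) [LIFO — newest first]: 65 @ $20.05 + 44 @ $24.55 = $2,383.45
Sale 3 (105) [LIFO — newest first]: 56 @ $24.55 + 49 @ $21.45 = $2,425.85
Total COGS = $2,798.70 + $2,383.45 + $2,425.85 = $7,608.00
Ending inventory: 46 @ $24.70 + 104 @ $22.40 + 6 @ $21.45 = $3,594.50
Check: goods available $11,202.50 = COGS $7,608.00 + ending $3,594.50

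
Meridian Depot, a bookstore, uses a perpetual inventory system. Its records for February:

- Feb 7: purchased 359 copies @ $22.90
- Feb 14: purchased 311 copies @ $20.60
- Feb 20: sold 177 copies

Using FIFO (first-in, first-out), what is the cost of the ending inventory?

Ending inventory = $10,574.40

Feb 20, 177 sold [FIFO — oldest first]: 177 @ $22.90 = $4,053.30
Ending inventory: 182 @ $22.90 + 311 @ $20.60 = $10,574.40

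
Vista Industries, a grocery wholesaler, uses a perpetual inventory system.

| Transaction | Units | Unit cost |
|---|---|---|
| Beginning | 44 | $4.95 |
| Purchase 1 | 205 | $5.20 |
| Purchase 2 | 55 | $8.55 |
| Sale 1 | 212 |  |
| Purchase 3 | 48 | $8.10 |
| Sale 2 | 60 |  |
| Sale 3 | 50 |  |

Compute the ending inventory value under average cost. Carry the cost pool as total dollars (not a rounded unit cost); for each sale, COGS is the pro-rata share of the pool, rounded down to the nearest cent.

Ending inventory = $197.07

After Beginning: 44 on hand, pool $217.80 (≈ $4.9500 each)
After Purchase 1: 249 on hand, pool $1,283.80 (≈ $5.1558 each)
After Purchase 2: 304 on hand, pool $1,754.05 (≈ $5.7699 each)
Sale 1, sell 212: 212/304 × $1,754.05 → $1,223.21
After Purchase 3: 140 on hand, pool $919.64 (≈ $6.5689 each)
Sale 2, sell 60: 60/140 × $919.64 → $394.13
Sale 3, sell 50: 50/80 × $525.51 → $328.44
Total COGS = $1,223.21 + $394.13 + $328.44 = $1,945.78
Ending inventory (cost pool remaining) = $197.07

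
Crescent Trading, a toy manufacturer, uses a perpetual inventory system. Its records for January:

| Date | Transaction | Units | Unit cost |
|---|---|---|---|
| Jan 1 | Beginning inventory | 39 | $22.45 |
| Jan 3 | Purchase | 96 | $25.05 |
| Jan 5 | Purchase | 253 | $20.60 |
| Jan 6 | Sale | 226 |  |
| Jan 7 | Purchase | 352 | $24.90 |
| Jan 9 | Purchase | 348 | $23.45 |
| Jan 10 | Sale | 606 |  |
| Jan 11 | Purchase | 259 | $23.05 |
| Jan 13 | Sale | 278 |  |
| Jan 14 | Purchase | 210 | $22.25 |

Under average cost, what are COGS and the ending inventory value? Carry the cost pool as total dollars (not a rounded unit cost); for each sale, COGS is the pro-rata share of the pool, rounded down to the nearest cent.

After Jan 1: 39 on hand, pool $875.55 (≈ $22.4500 each)
After Jan 3: 135 on hand, pool $3,280.35 (≈ $24.2989 each)
After Jan 5: 388 on hand, pool $8,492.15 (≈ $21.8870 each)
Jan 6, sell 226: 226/388 × $8,492.15 → $4,946.45
After Jan 7: 514 on hand, pool $12,310.50 (≈ $23.9504 each)
After Jan 9: 862 on hand, pool $20,471.10 (≈ $23.7484 each)
Jan 10, sell 606: 606/862 × $20,471.10 → $14,391.51
After Jan 11: 515 on hand, pool $12,049.54 (≈ $23.3972 each)
Jan 13, sell 278: 278/515 × $12,049.54 → $6,504.41
After Jan 14: 447 on hand, pool $10,217.63 (≈ $22.8582 each)
Total COGS = $4,946.45 + $14,391.51 + $6,504.41 = $25,842.37
Ending inventory (cost pool remaining) = $10,217.63

COGS = $25,842.37; ending inventory = $10,217.63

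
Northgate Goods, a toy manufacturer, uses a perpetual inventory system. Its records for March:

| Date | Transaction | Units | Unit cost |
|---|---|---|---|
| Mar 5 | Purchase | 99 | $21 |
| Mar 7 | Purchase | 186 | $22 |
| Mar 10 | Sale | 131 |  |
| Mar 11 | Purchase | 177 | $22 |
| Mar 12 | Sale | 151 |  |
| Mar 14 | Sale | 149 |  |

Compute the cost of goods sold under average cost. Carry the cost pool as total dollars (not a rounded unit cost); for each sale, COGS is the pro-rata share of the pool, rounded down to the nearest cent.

After Mar 5: 99 on hand, pool $2,079.00 (≈ $21.0000 each)
After Mar 7: 285 on hand, pool $6,171.00 (≈ $21.6526 each)
Mar 10, sell 131: 131/285 × $6,171.00 → $2,836.49
After Mar 11: 331 on hand, pool $7,228.51 (≈ $21.8384 each)
Mar 12, sell 151: 151/331 × $7,228.51 → $3,297.59
Mar 14, sell 149: 149/180 × $3,930.92 → $3,253.92
Total COGS = $2,836.49 + $3,297.59 + $3,253.92 = $9,388.00
Ending inventory (cost pool remaining) = $677.00

COGS = $9,388.00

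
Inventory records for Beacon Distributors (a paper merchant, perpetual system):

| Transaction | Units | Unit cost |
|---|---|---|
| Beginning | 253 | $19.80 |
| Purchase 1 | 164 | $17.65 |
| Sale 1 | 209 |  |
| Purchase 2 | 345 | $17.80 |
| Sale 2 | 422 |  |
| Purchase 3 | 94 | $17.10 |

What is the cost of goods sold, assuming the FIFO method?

Sale 1 (209) [FIFO — oldest first]: 209 @ $19.80 = $4,138.20
Sale 2 (422) [FIFO — oldest first]: 44 @ $19.80 + 164 @ $17.65 + 214 @ $17.80 = $7,575.00
Total COGS = $4,138.20 + $7,575.00 = $11,713.20
Ending inventory: 131 @ $17.80 + 94 @ $17.10 = $3,939.20

COGS = $11,713.20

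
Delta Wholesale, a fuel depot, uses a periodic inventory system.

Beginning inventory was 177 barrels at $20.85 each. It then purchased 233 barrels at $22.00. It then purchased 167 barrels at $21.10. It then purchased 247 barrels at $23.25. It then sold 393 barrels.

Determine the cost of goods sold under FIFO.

Sale 1 (393) [FIFO — oldest first]: 177 @ $20.85 + 216 @ $22.00 = $8,442.45
Ending inventory: 17 @ $22.00 + 167 @ $21.10 + 247 @ $23.25 = $9,640.45

COGS = $8,442.45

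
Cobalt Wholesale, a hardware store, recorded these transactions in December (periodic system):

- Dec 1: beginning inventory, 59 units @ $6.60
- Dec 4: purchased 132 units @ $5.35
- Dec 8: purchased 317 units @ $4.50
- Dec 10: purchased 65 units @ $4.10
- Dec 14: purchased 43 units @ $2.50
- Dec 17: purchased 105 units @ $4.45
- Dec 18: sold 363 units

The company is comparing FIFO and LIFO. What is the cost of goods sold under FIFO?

COGS = $1,869.60

FIFO COGS: 59 @ $6.60 + 132 @ $5.35 + 172 @ $4.50 = $1,869.60
LIFO COGS: 105 @ $4.45 + 43 @ $2.50 + 65 @ $4.10 + 150 @ $4.50 = $1,516.25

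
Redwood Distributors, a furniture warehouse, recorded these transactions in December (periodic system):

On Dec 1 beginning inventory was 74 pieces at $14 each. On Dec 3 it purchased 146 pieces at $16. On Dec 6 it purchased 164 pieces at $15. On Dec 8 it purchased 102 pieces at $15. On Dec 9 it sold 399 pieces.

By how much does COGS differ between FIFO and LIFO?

FIFO COGS: 74 @ $14 + 146 @ $16 + 164 @ $15 + 15 @ $15 = $6,057
LIFO COGS: 102 @ $15 + 164 @ $15 + 133 @ $16 = $6,118
Difference = |$6,057 − $6,118| = $61

$61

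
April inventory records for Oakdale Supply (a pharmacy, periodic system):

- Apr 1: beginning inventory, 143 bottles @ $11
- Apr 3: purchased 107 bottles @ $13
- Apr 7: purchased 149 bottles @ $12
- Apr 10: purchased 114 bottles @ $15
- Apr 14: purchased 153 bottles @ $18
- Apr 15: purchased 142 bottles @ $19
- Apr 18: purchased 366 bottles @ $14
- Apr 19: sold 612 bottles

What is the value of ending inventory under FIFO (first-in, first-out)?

Apr 19, 612 sold [FIFO — oldest first]: 143 @ $11 + 107 @ $13 + 149 @ $12 + 114 @ $15 + 99 @ $18 = $8,244
Ending inventory: 54 @ $18 + 142 @ $19 + 366 @ $14 = $8,794
Check: goods available $17,038 = COGS $8,244 + ending $8,794

Ending inventory = $8,794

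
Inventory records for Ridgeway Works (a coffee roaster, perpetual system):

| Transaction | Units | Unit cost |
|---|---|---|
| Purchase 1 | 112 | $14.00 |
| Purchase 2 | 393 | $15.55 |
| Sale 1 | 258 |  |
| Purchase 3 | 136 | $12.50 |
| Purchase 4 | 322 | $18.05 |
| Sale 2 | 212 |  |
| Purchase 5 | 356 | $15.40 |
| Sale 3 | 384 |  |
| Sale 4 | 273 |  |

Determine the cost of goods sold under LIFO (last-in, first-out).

COGS = $17,861.65

Sale 1 (258) [LIFO — newest first]: 258 @ $15.55 = $4,011.90
Sale 2 (212) [LIFO — newest first]: 212 @ $18.05 = $3,826.60
Sale 3 (384) [LIFO — newest first]: 356 @ $15.40 + 28 @ $18.05 = $5,987.80
Sale 4 (273) [LIFO — newest first]: 82 @ $18.05 + 136 @ $12.50 + 55 @ $15.55 = $4,035.35
Total COGS = $4,011.90 + $3,826.60 + $5,987.80 + $4,035.35 = $17,861.65
Ending inventory: 112 @ $14.00 + 80 @ $15.55 = $2,812.00
Check: goods available $20,673.65 = COGS $17,861.65 + ending $2,812.00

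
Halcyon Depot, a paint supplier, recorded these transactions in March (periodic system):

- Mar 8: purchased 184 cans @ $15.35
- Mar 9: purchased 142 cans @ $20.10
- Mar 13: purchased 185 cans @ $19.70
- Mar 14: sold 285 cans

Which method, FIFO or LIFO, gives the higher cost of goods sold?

FIFO COGS: 184 @ $15.35 + 101 @ $20.10 = $4,854.50
LIFO COGS: 185 @ $19.70 + 100 @ $20.10 = $5,654.50

LIFO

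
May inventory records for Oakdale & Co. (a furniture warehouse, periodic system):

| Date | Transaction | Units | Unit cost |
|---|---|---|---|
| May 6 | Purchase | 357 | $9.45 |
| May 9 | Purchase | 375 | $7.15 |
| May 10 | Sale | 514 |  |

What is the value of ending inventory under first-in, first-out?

May 10, 514 sold [FIFO — oldest first]: 357 @ $9.45 + 157 @ $7.15 = $4,496.20
Ending inventory: 218 @ $7.15 = $1,558.70

Ending inventory = $1,558.70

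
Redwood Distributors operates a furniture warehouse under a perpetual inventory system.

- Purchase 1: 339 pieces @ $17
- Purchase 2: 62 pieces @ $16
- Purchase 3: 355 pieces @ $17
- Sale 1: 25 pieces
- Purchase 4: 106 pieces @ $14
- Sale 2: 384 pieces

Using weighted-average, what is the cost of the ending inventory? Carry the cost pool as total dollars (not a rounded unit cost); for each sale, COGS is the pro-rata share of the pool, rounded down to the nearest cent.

Ending inventory = $7,496.46

After Purchase 1: 339 on hand, pool $5,763.00 (≈ $17.0000 each)
After Purchase 2: 401 on hand, pool $6,755.00 (≈ $16.8454 each)
After Purchase 3: 756 on hand, pool $12,790.00 (≈ $16.9180 each)
Sale 1, sell 25: 25/756 × $12,790.00 → $422.94
After Purchase 4: 837 on hand, pool $13,851.06 (≈ $16.5485 each)
Sale 2, sell 384: 384/837 × $13,851.06 → $6,354.60
Total COGS = $422.94 + $6,354.60 = $6,777.54
Ending inventory (cost pool remaining) = $7,496.46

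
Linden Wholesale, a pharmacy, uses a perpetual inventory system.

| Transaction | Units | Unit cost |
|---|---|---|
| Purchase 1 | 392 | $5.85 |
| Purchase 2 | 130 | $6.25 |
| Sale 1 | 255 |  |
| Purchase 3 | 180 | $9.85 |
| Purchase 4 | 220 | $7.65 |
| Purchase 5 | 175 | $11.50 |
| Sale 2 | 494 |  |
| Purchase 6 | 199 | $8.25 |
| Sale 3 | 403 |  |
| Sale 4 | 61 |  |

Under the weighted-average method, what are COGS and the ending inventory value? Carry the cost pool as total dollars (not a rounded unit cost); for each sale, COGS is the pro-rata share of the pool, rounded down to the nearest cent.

COGS = $9,524.26; ending inventory = $691.69

After Purchase 1: 392 on hand, pool $2,293.20 (≈ $5.8500 each)
After Purchase 2: 522 on hand, pool $3,105.70 (≈ $5.9496 each)
Sale 1, sell 255: 255/522 × $3,105.70 → $1,517.15
After Purchase 3: 447 on hand, pool $3,361.55 (≈ $7.5202 each)
After Purchase 4: 667 on hand, pool $5,044.55 (≈ $7.5630 each)
After Purchase 5: 842 on hand, pool $7,057.05 (≈ $8.3813 each)
Sale 2, sell 494: 494/842 × $7,057.05 → $4,140.35
After Purchase 6: 547 on hand, pool $4,558.45 (≈ $8.3335 each)
Sale 3, sell 403: 403/547 × $4,558.45 → $3,358.41
Sale 4, sell 61: 61/144 × $1,200.04 → $508.35
Total COGS = $1,517.15 + $4,140.35 + $3,358.41 + $508.35 = $9,524.26
Ending inventory (cost pool remaining) = $691.69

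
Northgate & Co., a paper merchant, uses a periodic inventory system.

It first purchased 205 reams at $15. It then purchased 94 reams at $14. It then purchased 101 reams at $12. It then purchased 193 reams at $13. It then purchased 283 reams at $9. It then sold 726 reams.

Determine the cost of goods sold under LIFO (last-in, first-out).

COGS = $8,409

Sale 1 (726) [LIFO — newest first]: 283 @ $9 + 193 @ $13 + 101 @ $12 + 94 @ $14 + 55 @ $15 = $8,409
Ending inventory: 150 @ $15 = $2,250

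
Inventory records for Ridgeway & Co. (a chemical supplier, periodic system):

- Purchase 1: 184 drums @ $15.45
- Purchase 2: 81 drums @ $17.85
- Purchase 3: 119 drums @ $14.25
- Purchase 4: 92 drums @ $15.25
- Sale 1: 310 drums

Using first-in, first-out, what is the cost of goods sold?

Sale 1 (310) [FIFO — oldest first]: 184 @ $15.45 + 81 @ $17.85 + 45 @ $14.25 = $4,929.90
Ending inventory: 74 @ $14.25 + 92 @ $15.25 = $2,457.50
Check: goods available $7,387.40 = COGS $4,929.90 + ending $2,457.50

COGS = $4,929.90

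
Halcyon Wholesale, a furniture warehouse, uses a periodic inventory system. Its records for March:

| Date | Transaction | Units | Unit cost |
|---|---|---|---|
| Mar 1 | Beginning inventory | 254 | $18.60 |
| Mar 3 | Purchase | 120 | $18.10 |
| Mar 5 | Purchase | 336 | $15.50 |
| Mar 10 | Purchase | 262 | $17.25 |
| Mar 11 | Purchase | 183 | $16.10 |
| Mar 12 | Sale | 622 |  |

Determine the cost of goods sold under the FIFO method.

COGS = $10,740.40

Mar 12, 622 sold [FIFO — oldest first]: 254 @ $18.60 + 120 @ $18.10 + 248 @ $15.50 = $10,740.40
Ending inventory: 88 @ $15.50 + 262 @ $17.25 + 183 @ $16.10 = $8,829.80
Check: goods available $19,570.20 = COGS $10,740.40 + ending $8,829.80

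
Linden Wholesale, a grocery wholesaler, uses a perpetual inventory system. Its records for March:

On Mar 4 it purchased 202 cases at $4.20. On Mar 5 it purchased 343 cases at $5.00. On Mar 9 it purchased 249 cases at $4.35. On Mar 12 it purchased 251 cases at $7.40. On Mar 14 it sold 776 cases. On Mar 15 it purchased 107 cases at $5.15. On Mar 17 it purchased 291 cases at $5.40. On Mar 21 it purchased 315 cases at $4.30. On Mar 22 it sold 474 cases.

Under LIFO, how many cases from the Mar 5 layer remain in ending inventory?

67

Mar 14, 776 sold [LIFO — newest first]: 251 @ $7.40 + 249 @ $4.35 + 276 @ $5.00 = $4,320.55
Mar 22, 474 sold [LIFO — newest first]: 315 @ $4.30 + 159 @ $5.40 = $2,213.10
Total COGS = $4,320.55 + $2,213.10 = $6,533.65
Ending inventory: 202 @ $4.20 + 67 @ $5.00 + 107 @ $5.15 + 132 @ $5.40 = $2,447.25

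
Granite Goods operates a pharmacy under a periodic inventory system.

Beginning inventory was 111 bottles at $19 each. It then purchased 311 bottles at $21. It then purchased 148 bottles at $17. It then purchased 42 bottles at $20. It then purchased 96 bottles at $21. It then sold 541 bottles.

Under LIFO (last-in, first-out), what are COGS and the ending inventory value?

COGS = $10,727; ending inventory = $3,285

Sale 1 (541) [LIFO — newest first]: 96 @ $21 + 42 @ $20 + 148 @ $17 + 255 @ $21 = $10,727
Ending inventory: 111 @ $19 + 56 @ $21 = $3,285
Check: goods available $14,012 = COGS $10,727 + ending $3,285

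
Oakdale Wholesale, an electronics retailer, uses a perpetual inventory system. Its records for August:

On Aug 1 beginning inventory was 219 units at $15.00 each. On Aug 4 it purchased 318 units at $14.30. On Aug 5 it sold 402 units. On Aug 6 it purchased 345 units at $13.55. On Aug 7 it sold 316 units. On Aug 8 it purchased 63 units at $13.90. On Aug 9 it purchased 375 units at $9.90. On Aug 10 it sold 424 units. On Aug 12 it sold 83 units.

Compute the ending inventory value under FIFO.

Ending inventory = $940.50

Aug 5, 402 sold [FIFO — oldest first]: 219 @ $15.00 + 183 @ $14.30 = $5,901.90
Aug 7, 316 sold [FIFO — oldest first]: 135 @ $14.30 + 181 @ $13.55 = $4,383.05
Aug 10, 424 sold [FIFO — oldest first]: 164 @ $13.55 + 63 @ $13.90 + 197 @ $9.90 = $5,048.20
Aug 12, 83 sold [FIFO — oldest first]: 83 @ $9.90 = $821.70
Total COGS = $5,901.90 + $4,383.05 + $5,048.20 + $821.70 = $16,154.85
Ending inventory: 95 @ $9.90 = $940.50
Check: goods available $17,095.35 = COGS $16,154.85 + ending $940.50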